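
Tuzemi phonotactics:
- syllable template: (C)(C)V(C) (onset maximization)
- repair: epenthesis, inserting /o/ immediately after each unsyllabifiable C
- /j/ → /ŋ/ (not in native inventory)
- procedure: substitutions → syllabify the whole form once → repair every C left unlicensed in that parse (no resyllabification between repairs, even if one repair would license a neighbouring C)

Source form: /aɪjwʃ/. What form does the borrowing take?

aɪŋwoʃo

Substitution: /j/ → /ŋ/, giving /aɪŋwʃ/.
Syllabifying with onset maximization leaves /w/, /ʃ/ stranded (at most one coda consonant is licensed; onsets may contain at most 2 consonants).
Inserting the epenthetic vowel yields /w/ → /wo/, /ʃ/ → /ʃo/.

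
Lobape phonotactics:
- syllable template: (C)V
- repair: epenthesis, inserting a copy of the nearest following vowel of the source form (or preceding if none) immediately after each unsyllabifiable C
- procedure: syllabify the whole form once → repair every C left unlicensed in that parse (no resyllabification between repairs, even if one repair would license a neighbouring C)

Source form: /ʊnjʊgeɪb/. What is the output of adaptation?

ʊnʊjʊgeɪbɪ

The consonants /n/, /b/ cannot be parsed into a legal (C)V syllable (no codas are permitted; onsets are limited to one consonant).
Each unlicensed consonant becomes the onset of a new syllable: /n/ → /nʊ/, /b/ → /bɪ/.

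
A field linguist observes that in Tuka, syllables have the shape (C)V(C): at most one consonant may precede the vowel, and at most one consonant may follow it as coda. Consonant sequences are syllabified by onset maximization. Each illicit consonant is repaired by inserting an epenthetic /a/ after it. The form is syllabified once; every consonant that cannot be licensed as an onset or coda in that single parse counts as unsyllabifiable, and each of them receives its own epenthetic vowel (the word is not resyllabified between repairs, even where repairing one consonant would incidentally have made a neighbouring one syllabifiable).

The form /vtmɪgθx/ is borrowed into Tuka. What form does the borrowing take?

Syllabifying with onset maximization leaves /v/, /t/, /θ/, /x/ stranded (at most one coda consonant is licensed; onsets are limited to one consonant).
Inserting the epenthetic vowel yields /v/ → /va/, /t/ → /ta/, /θ/ → /θa/, /x/ → /xa/.

vatamɪgθaxa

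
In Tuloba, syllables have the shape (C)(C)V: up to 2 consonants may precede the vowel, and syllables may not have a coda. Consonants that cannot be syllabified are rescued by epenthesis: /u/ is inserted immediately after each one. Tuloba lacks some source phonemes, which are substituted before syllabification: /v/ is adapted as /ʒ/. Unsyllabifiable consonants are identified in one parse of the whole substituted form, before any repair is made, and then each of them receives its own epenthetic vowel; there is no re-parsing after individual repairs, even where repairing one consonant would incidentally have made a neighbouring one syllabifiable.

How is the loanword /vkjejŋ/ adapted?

Substitution: /v/ → /ʒ/, giving /ʒkjejŋ/.
The consonants /ʒ/, /j/, /ŋ/ cannot be parsed into a legal (C)(C)V syllable (no codas are permitted; onsets may contain at most 2 consonants).
Epenthesis after each stranded consonant: /ʒ/ → /ʒu/, /j/ → /ju/, /ŋ/ → /ŋu/.

ʒukjejuŋu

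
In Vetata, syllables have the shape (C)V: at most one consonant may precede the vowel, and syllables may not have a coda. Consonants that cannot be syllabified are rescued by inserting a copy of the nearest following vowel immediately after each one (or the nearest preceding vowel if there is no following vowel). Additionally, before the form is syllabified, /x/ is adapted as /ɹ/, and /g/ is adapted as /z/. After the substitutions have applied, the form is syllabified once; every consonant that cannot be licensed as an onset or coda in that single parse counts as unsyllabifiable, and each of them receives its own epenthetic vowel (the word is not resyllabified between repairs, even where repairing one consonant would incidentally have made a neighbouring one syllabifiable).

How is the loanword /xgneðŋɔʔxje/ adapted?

ɹezeneðɔŋɔʔeɹeje

Substitution: /x/ → /ɹ/, /g/ → /z/, giving /ɹzneðŋɔʔɹje/.
Under (C)V, the unsyllabifiable consonants are /ɹ/, /z/, /ð/, /ʔ/, /ɹ/ (no codas are permitted; onsets are limited to one consonant).
Epenthesis after each stranded consonant: /ɹ/ → /ɹe/, /z/ → /ze/, /ð/ → /ðɔ/, /ʔ/ → /ʔe/, /ɹ/ → /ɹe/.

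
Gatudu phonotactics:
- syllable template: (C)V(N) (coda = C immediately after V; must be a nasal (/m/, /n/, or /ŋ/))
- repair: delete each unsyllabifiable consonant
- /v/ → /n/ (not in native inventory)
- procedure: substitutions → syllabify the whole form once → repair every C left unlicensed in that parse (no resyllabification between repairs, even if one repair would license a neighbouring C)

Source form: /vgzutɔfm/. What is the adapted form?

zutɔ

Substitution: /v/ → /n/, giving /ngzutɔfm/.
The consonants /n/, /g/, /f/, /m/ cannot be parsed into a legal (C)V(N) syllable (only a nasal (/m/, /n/, or /ŋ/) is licensed in coda position; onsets are limited to one consonant).
Each unlicensed consonant is deleted: /n/, /g/, /f/, /m/.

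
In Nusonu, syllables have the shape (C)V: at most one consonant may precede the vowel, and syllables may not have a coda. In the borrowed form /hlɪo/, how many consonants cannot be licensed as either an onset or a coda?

Syllabifying with onset maximization leaves /h/ stranded (no codas are permitted; onsets are limited to one consonant).

1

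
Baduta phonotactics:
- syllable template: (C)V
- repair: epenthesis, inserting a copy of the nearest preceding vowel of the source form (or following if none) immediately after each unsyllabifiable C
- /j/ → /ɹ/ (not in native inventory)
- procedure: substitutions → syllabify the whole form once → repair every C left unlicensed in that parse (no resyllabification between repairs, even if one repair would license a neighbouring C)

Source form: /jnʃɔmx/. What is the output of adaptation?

ɹɔnɔʃɔmɔxɔ

Substitution: /j/ → /ɹ/, giving /ɹnʃɔmx/.
Under (C)V, the unsyllabifiable consonants are /ɹ/, /n/, /m/, /x/ (no codas are permitted; onsets are limited to one consonant).
Epenthesis after each stranded consonant: /ɹ/ → /ɹɔ/, /n/ → /nɔ/, /m/ → /mɔ/, /x/ → /xɔ/.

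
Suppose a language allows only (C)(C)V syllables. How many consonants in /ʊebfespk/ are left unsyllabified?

3

The consonants /s/, /p/, /k/ cannot be parsed into a legal (C)(C)V syllable (no codas are permitted; onsets may contain at most 2 consonants).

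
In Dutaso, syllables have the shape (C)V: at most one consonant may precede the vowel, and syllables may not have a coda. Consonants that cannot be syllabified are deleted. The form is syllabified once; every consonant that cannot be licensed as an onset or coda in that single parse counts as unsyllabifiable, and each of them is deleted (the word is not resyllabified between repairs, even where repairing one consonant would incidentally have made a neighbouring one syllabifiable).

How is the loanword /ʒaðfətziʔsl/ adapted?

The consonants /ð/, /t/, /ʔ/, /s/, /l/ cannot be parsed into a legal (C)V syllable (no codas are permitted; onsets are limited to one consonant).
Each unlicensed consonant is deleted: /ð/, /t/, /ʔ/, /s/, /l/.

ʒafəzi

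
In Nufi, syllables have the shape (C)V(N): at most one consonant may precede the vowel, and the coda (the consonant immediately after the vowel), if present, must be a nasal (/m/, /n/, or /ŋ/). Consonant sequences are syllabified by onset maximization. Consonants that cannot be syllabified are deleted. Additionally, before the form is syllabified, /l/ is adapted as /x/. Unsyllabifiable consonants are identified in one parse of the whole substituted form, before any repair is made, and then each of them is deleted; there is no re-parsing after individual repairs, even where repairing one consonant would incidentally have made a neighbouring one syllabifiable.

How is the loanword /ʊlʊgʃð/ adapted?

ʊxʊ

Substitution: /l/ → /x/, giving /ʊxʊgʃð/.
Under (C)V(N), the unsyllabifiable consonants are /g/, /ʃ/, /ð/ (only a nasal (/m/, /n/, or /ŋ/) is licensed in coda position; onsets are limited to one consonant).
Deleting the stranded consonants removes /g/, /ʃ/, /ð/.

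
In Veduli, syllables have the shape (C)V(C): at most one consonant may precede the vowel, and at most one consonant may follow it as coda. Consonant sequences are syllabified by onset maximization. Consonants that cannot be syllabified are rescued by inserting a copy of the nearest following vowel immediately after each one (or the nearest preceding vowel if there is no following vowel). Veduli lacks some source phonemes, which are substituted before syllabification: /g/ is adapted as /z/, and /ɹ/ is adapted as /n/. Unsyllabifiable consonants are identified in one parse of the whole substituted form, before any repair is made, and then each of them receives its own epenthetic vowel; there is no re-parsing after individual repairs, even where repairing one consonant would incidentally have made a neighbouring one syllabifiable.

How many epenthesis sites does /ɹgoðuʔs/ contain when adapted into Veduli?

After substitution the input is /nzoðuʔs/.
The unsyllabifiable consonants are /n/, /s/; each receives one epenthetic vowel.

2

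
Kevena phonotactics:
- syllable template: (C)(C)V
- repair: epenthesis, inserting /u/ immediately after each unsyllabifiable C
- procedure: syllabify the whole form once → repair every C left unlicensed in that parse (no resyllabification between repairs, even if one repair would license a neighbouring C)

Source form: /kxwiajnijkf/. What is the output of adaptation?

kuxwiajnijukufu

The consonants /k/, /j/, /k/, /f/ cannot be parsed into a legal (C)(C)V syllable (no codas are permitted; onsets may contain at most 2 consonants).
Inserting the epenthetic vowel yields /k/ → /ku/, /j/ → /ju/, /k/ → /ku/, /f/ → /fu/.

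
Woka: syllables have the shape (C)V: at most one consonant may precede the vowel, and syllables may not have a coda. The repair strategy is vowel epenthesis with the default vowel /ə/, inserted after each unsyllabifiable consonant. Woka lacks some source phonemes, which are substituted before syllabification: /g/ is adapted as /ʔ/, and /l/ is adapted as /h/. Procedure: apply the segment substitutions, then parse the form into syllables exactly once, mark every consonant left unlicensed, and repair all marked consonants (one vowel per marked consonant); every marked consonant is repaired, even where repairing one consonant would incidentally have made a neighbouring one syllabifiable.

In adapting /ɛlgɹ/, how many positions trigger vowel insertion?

After substitution the input is /ɛhʔɹ/.
The unsyllabifiable consonants are /h/, /ʔ/, /ɹ/; each receives one epenthetic vowel.

3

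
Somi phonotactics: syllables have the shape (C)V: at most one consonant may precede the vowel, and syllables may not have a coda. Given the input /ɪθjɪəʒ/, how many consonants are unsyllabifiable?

Under (C)V, the unsyllabifiable consonants are /θ/, /ʒ/ (no codas are permitted; onsets are limited to one consonant).

2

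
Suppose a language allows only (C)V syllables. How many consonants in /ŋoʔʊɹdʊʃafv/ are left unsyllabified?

3

The consonants /ɹ/, /f/, /v/ cannot be parsed into a legal (C)V syllable (no codas are permitted; onsets are limited to one consonant).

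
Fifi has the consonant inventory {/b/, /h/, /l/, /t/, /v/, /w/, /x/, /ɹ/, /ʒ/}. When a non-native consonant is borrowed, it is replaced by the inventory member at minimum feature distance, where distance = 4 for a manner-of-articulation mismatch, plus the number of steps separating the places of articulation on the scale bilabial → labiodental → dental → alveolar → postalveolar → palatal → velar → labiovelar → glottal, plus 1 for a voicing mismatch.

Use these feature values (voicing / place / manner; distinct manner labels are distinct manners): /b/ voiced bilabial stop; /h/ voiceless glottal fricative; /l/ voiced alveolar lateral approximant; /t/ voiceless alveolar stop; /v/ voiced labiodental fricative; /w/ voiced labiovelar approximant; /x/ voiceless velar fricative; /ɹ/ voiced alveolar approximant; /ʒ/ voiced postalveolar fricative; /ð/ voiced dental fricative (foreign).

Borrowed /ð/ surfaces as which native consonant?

/v/ is closest: same manner (fricative), place distance 1 (dental→labiodental), same voicing; total 1. Next closest is /ʒ/ at distance 2.

v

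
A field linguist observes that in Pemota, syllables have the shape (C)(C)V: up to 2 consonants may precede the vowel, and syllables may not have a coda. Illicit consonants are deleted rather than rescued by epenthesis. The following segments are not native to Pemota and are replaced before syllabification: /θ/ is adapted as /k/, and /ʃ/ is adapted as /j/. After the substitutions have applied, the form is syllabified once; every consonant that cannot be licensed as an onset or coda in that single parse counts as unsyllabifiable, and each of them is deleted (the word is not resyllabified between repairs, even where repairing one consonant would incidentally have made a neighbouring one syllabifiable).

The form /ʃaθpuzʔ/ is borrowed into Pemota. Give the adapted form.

Substitution: /ʃ/ → /j/, /θ/ → /k/, giving /jakpuzʔ/.
Under (C)(C)V, the unsyllabifiable consonants are /z/, /ʔ/ (no codas are permitted; onsets may contain at most 2 consonants).
Each unlicensed consonant is deleted: /z/, /ʔ/.

jakpu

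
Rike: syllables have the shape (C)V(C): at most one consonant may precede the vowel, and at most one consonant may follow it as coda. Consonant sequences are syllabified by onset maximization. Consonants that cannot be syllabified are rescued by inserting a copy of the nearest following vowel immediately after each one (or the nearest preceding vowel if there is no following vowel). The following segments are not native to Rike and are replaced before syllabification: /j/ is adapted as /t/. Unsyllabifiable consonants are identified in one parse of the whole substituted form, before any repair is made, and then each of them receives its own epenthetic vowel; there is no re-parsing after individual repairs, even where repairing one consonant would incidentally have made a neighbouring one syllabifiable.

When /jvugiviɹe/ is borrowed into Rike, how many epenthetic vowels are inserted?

1

After substitution the input is /tvugiviɹe/.
The unsyllabifiable consonants are /t/; each receives one epenthetic vowel.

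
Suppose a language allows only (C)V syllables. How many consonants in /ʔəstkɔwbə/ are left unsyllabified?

The consonants /s/, /t/, /w/ cannot be parsed into a legal (C)V syllable (no codas are permitted; onsets are limited to one consonant).

3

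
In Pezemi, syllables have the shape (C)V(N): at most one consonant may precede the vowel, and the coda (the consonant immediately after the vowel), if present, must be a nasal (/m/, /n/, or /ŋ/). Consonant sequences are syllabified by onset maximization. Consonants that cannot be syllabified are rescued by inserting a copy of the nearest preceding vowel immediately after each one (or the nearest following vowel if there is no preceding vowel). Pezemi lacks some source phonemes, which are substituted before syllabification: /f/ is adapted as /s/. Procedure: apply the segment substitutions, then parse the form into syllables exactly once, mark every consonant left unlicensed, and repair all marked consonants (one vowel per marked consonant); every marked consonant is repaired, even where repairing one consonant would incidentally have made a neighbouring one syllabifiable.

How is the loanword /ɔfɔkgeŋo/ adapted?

ɔsɔkɔgeŋo

Substitution: /f/ → /s/, giving /ɔsɔkgeŋo/.
Under (C)V(N), the unsyllabifiable consonants are /k/ (only a nasal (/m/, /n/, or /ŋ/) is licensed in coda position; onsets are limited to one consonant).
Epenthesis after each stranded consonant: /k/ → /kɔ/.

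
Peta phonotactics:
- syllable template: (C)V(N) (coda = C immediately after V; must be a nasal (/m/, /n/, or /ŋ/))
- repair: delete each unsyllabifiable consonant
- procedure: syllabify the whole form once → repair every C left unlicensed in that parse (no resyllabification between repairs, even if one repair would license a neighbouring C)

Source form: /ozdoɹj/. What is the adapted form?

odo

Under (C)V(N), the unsyllabifiable consonants are /z/, /ɹ/, /j/ (only a nasal (/m/, /n/, or /ŋ/) is licensed in coda position; onsets are limited to one consonant).
Deleting the stranded consonants removes /z/, /ɹ/, /j/.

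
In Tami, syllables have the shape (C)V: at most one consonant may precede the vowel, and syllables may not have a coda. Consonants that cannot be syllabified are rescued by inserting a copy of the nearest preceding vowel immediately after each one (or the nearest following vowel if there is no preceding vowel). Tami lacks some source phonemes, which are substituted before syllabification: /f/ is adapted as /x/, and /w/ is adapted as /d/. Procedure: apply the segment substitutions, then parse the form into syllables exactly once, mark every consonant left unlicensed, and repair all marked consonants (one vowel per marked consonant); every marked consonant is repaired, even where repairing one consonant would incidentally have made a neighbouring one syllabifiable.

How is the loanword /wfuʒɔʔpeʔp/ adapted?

duxuʒɔʔɔpeʔepe

Substitution: /w/ → /d/, /f/ → /x/, giving /dxuʒɔʔpeʔp/.
The consonants /d/, /ʔ/, /ʔ/, /p/ cannot be parsed into a legal (C)V syllable (no codas are permitted; onsets are limited to one consonant).
Epenthesis after each stranded consonant: /d/ → /du/, /ʔ/ → /ʔɔ/, /ʔ/ → /ʔe/, /p/ → /pe/.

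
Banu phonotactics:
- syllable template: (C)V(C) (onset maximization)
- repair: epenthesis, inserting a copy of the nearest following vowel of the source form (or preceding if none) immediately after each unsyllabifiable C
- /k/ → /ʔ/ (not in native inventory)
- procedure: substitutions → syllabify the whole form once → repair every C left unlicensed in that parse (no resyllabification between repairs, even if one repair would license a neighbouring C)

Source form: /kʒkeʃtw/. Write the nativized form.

ʔeʒeʔeʃtewe

Substitution: /k/ → /ʔ/, giving /ʔʒʔeʃtw/.
Syllabifying with onset maximization leaves /ʔ/, /ʒ/, /t/, /w/ stranded (at most one coda consonant is licensed; onsets are limited to one consonant).
Inserting the epenthetic vowel yields /ʔ/ → /ʔe/, /ʒ/ → /ʒe/, /t/ → /te/, /w/ → /we/.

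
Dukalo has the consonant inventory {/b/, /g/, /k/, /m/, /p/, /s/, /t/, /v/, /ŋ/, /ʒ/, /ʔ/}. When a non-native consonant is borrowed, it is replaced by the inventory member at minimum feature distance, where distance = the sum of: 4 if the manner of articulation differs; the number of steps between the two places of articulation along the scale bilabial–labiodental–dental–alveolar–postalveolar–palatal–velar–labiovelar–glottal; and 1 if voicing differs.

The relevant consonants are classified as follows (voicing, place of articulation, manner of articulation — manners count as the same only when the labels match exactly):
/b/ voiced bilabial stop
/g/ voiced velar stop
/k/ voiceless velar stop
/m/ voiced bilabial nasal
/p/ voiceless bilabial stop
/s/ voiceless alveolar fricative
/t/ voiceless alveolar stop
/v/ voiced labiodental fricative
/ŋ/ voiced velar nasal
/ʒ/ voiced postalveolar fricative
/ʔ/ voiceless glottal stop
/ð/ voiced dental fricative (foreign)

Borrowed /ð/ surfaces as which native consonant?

v

/v/ is closest: same manner (fricative), place distance 1 (dental→labiodental), same voicing; total 1. Next closest is /s/ at distance 2.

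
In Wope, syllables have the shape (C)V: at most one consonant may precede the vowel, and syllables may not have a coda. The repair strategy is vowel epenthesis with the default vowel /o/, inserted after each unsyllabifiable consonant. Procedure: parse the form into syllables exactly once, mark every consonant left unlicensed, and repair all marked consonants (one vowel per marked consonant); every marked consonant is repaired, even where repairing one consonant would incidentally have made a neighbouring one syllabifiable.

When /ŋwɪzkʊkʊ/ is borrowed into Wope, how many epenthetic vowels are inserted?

2

The unsyllabifiable consonants are /ŋ/, /z/; each receives one epenthetic vowel.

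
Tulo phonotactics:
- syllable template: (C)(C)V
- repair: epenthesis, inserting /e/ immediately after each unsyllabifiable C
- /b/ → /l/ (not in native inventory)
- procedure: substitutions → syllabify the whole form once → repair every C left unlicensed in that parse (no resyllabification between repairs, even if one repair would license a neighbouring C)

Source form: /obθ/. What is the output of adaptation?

oleθe

Substitution: /b/ → /l/, giving /olθ/.
The consonants /l/, /θ/ cannot be parsed into a legal (C)(C)V syllable (no codas are permitted; onsets may contain at most 2 consonants).
Each unlicensed consonant becomes the onset of a new syllable: /l/ → /le/, /θ/ → /θe/.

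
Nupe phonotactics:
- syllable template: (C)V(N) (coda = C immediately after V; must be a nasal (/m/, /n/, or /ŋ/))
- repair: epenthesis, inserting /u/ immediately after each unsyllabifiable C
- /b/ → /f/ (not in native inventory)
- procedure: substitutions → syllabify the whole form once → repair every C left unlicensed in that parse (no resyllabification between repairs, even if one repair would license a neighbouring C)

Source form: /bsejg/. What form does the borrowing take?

Substitution: /b/ → /f/, giving /fsejg/.
The consonants /f/, /j/, /g/ cannot be parsed into a legal (C)V(N) syllable (only a nasal (/m/, /n/, or /ŋ/) is licensed in coda position; onsets are limited to one consonant).
Epenthesis after each stranded consonant: /f/ → /fu/, /j/ → /ju/, /g/ → /gu/.

fusejugu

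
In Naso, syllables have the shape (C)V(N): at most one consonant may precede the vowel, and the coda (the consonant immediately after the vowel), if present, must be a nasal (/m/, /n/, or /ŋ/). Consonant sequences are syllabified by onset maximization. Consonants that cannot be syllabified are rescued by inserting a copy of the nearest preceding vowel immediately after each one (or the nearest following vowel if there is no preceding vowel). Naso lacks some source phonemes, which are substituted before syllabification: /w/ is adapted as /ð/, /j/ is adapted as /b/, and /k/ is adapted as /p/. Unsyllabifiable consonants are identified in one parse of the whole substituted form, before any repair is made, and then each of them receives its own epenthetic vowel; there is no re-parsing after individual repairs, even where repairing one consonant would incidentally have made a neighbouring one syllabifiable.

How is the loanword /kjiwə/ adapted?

Substitution: /k/ → /p/, /j/ → /b/, /w/ → /ð/, giving /pbiðə/.
The consonants /p/ cannot be parsed into a legal (C)V(N) syllable (only a nasal (/m/, /n/, or /ŋ/) is licensed in coda position; onsets are limited to one consonant).
Epenthesis after each stranded consonant: /p/ → /pi/.

pibiðə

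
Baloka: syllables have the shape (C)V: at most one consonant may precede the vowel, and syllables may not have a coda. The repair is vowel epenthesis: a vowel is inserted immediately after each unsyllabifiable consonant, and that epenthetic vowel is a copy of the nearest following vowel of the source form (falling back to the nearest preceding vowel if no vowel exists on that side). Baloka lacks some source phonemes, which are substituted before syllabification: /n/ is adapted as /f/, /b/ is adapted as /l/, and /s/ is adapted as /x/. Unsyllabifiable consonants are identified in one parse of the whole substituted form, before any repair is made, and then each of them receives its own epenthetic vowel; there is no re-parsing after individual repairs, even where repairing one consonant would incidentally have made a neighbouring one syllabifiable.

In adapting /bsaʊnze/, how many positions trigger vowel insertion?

After substitution the input is /lxaʊfze/.
The unsyllabifiable consonants are /l/, /f/; each receives one epenthetic vowel.

2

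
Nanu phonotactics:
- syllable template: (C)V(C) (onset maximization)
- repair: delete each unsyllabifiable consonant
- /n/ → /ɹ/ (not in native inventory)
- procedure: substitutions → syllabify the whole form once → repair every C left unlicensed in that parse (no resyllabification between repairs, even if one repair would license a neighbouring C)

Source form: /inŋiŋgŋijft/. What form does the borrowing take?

Substitution: /n/ → /ɹ/, giving /iɹŋiŋgŋijft/.
Syllabifying with onset maximization leaves /g/, /f/, /t/ stranded (at most one coda consonant is licensed; onsets are limited to one consonant).
Deletion applies to /g/, /f/, /t/.

iɹŋiŋŋij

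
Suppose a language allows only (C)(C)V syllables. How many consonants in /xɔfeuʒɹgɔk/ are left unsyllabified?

2

Under (C)(C)V, the unsyllabifiable consonants are /ʒ/, /k/ (no codas are permitted; onsets may contain at most 2 consonants).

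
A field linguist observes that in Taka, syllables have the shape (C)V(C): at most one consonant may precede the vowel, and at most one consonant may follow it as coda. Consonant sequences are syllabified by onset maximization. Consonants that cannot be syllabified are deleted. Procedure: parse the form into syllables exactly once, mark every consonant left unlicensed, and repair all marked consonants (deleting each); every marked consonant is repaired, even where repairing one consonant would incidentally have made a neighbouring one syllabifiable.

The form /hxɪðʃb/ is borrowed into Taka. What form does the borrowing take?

The consonants /h/, /ʃ/, /b/ cannot be parsed into a legal (C)V(C) syllable (at most one coda consonant is licensed; onsets are limited to one consonant).
Deletion applies to /h/, /ʃ/, /b/.

xɪð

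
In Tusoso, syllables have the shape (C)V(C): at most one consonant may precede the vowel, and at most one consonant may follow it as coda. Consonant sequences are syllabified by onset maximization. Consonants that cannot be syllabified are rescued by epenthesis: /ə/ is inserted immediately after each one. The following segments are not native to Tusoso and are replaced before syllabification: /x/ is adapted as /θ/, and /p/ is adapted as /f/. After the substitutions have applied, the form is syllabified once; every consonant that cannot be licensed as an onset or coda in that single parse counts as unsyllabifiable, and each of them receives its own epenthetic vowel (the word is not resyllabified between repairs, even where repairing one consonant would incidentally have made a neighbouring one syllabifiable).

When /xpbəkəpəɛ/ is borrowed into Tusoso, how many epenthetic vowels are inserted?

2

After substitution the input is /θfbəkəfəɛ/.
The unsyllabifiable consonants are /θ/, /f/; each receives one epenthetic vowel.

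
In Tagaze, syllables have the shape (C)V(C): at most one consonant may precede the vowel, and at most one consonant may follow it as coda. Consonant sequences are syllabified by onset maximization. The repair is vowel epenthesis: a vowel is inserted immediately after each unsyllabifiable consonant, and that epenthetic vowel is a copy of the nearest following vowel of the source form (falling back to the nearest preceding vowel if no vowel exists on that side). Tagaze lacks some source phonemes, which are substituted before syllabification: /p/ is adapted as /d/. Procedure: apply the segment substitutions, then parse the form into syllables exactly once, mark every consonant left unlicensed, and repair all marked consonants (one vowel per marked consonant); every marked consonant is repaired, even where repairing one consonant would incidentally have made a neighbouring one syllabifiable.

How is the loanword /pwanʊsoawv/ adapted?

Substitution: /p/ → /d/, giving /dwanʊsoawv/.
Under (C)V(C), the unsyllabifiable consonants are /d/, /v/ (at most one coda consonant is licensed; onsets are limited to one consonant).
Each unlicensed consonant becomes the onset of a new syllable: /d/ → /da/, /v/ → /va/.

dawanʊsoawva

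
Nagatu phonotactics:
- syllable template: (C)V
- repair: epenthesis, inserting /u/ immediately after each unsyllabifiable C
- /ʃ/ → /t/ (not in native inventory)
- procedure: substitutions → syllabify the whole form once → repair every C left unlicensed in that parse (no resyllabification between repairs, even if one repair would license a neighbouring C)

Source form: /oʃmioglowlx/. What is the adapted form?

Substitution: /ʃ/ → /t/, giving /otmioglowlx/.
Syllabifying with onset maximization leaves /t/, /g/, /w/, /l/, /x/ stranded (no codas are permitted; onsets are limited to one consonant).
Each unlicensed consonant becomes the onset of a new syllable: /t/ → /tu/, /g/ → /gu/, /w/ → /wu/, /l/ → /lu/, /x/ → /xu/.

otumiogulowuluxu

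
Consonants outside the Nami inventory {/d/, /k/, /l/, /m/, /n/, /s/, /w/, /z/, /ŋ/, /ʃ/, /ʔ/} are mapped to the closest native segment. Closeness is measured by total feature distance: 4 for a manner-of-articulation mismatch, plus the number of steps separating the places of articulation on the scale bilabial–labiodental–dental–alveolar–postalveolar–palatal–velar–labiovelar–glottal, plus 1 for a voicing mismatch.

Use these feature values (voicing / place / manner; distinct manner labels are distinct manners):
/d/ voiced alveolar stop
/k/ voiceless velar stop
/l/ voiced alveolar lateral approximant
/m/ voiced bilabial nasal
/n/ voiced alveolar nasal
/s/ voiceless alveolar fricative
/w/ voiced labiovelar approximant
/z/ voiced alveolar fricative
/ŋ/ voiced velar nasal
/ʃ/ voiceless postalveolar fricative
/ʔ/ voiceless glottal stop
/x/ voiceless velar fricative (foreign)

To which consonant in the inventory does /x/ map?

ʃ

/ʃ/ is closest: same manner (fricative), place distance 2 (velar→postalveolar), same voicing; total 2. Next closest is /s/ at distance 3.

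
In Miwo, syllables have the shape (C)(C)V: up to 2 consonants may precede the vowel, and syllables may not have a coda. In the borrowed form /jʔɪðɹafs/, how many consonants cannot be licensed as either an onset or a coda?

2

The consonants /f/, /s/ cannot be parsed into a legal (C)(C)V syllable (no codas are permitted; onsets may contain at most 2 consonants).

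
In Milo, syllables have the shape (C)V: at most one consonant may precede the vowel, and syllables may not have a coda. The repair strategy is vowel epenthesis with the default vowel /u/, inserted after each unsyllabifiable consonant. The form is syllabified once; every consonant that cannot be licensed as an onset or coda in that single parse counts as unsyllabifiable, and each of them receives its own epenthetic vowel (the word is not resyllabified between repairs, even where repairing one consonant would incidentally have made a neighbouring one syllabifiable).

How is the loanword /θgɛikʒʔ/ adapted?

Syllabifying with onset maximization leaves /θ/, /k/, /ʒ/, /ʔ/ stranded (no codas are permitted; onsets are limited to one consonant).
Inserting the epenthetic vowel yields /θ/ → /θu/, /k/ → /ku/, /ʒ/ → /ʒu/, /ʔ/ → /ʔu/.

θugɛikuʒuʔu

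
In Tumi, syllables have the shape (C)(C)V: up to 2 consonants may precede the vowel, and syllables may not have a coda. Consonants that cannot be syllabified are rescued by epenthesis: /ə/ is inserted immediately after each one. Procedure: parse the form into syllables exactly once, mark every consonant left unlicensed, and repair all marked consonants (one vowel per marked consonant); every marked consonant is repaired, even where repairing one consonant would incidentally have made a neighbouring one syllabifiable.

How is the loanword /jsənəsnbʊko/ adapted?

jsənəsənbʊko

Under (C)(C)V, the unsyllabifiable consonants are /s/ (no codas are permitted; onsets may contain at most 2 consonants).
Each unlicensed consonant becomes the onset of a new syllable: /s/ → /sə/.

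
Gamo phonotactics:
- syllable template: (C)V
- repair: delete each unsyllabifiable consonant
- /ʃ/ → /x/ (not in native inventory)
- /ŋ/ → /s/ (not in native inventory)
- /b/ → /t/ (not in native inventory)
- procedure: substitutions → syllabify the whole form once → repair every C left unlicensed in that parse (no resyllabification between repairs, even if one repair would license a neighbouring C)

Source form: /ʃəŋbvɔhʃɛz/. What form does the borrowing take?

xəvɔxɛ

Substitution: /ʃ/ → /x/, /ŋ/ → /s/, /b/ → /t/, giving /xəstvɔhxɛz/.
The consonants /s/, /t/, /h/, /z/ cannot be parsed into a legal (C)V syllable (no codas are permitted; onsets are limited to one consonant).
Deleting the stranded consonants removes /s/, /t/, /h/, /z/.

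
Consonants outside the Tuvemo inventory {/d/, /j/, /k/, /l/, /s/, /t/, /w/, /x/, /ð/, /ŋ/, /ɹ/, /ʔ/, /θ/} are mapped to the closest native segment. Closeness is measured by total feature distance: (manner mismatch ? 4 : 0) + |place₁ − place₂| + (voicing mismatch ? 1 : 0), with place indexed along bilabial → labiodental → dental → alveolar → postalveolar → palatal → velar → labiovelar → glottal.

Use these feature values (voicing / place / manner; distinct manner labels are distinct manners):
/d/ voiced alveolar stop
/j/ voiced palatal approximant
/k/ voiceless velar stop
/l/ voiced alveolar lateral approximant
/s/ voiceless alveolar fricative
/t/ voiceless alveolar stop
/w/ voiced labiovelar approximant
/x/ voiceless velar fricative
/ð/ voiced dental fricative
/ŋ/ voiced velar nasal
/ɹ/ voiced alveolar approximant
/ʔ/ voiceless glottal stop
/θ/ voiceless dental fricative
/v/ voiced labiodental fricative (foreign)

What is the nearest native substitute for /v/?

/ð/ is closest: same manner (fricative), place distance 1 (labiodental→dental), same voicing; total 1. Next closest is /θ/ at distance 2.

ð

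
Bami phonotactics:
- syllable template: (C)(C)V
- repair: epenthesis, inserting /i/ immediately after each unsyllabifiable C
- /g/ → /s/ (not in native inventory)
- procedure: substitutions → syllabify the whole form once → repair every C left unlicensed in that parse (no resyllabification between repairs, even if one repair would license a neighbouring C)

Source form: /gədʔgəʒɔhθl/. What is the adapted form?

sədiʔsəʒɔhiθili

Substitution: /g/ → /s/, giving /sədʔsəʒɔhθl/.
Under (C)(C)V, the unsyllabifiable consonants are /d/, /h/, /θ/, /l/ (no codas are permitted; onsets may contain at most 2 consonants).
Epenthesis after each stranded consonant: /d/ → /di/, /h/ → /hi/, /θ/ → /θi/, /l/ → /li/.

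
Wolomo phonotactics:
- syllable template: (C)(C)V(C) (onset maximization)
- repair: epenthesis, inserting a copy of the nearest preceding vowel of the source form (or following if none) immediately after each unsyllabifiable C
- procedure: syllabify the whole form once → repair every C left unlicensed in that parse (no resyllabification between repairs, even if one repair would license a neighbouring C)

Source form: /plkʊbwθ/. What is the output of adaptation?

Under (C)(C)V(C), the unsyllabifiable consonants are /p/, /w/, /θ/ (at most one coda consonant is licensed; onsets may contain at most 2 consonants).
Epenthesis after each stranded consonant: /p/ → /pʊ/, /w/ → /wʊ/, /θ/ → /θʊ/.

pʊlkʊbwʊθʊ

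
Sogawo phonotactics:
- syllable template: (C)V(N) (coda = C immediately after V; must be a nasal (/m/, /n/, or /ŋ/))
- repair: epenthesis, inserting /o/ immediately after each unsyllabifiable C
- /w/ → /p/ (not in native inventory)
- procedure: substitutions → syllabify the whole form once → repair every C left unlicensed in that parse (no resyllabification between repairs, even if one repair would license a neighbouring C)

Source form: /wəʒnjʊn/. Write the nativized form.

pəʒonojʊn

Substitution: /w/ → /p/, giving /pəʒnjʊn/.
Syllabifying with onset maximization leaves /ʒ/, /n/ stranded (only a nasal (/m/, /n/, or /ŋ/) is licensed in coda position; onsets are limited to one consonant).
Inserting the epenthetic vowel yields /ʒ/ → /ʒo/, /n/ → /no/.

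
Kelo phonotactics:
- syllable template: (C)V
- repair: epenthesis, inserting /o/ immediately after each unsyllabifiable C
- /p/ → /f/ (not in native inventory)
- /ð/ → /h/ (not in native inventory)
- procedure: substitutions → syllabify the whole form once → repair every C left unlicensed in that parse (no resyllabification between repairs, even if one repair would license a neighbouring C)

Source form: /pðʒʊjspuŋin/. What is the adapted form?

fohoʒʊjosofuŋino

Substitution: /p/ → /f/, /ð/ → /h/, giving /fhʒʊjsfuŋin/.
The consonants /f/, /h/, /j/, /s/, /n/ cannot be parsed into a legal (C)V syllable (no codas are permitted; onsets are limited to one consonant).
Each unlicensed consonant becomes the onset of a new syllable: /f/ → /fo/, /h/ → /ho/, /j/ → /jo/, /s/ → /so/, /n/ → /no/.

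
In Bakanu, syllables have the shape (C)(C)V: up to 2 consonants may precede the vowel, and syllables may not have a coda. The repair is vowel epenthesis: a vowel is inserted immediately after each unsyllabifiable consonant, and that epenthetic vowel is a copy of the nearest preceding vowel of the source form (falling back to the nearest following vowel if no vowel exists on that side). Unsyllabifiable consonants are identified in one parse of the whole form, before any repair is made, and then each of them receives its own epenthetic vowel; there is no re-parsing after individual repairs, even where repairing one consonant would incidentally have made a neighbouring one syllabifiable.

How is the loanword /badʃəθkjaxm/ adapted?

badʃəθəkjaxama

Under (C)(C)V, the unsyllabifiable consonants are /θ/, /x/, /m/ (no codas are permitted; onsets may contain at most 2 consonants).
Each unlicensed consonant becomes the onset of a new syllable: /θ/ → /θə/, /x/ → /xa/, /m/ → /ma/.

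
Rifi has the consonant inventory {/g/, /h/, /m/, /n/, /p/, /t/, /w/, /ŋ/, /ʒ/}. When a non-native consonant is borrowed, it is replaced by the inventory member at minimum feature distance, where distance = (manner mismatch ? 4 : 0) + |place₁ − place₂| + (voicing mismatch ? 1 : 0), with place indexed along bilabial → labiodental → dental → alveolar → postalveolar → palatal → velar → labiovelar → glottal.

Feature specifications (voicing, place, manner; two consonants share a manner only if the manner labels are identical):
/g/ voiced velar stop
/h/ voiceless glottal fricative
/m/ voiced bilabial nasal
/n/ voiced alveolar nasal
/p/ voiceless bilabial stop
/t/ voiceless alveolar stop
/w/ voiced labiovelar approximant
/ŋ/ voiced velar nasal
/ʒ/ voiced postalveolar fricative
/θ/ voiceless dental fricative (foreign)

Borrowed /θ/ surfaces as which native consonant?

/ʒ/ is closest: same manner (fricative), place distance 2 (dental→postalveolar), voicing differs (+1); total 3. Next closest is /t/ at distance 5.

ʒ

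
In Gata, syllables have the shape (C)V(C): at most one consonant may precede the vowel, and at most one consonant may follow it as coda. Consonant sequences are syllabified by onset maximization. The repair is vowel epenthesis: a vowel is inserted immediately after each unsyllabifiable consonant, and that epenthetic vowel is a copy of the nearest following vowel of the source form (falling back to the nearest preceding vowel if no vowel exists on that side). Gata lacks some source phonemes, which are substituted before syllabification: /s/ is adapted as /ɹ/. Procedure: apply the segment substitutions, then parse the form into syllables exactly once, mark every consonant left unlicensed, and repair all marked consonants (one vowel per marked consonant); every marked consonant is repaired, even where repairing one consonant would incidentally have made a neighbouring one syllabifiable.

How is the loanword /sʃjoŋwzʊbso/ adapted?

ɹoʃojoŋwʊzʊbɹo

Substitution: /s/ → /ɹ/, giving /ɹʃjoŋwzʊbɹo/.
The consonants /ɹ/, /ʃ/, /w/ cannot be parsed into a legal (C)V(C) syllable (at most one coda consonant is licensed; onsets are limited to one consonant).
Each unlicensed consonant becomes the onset of a new syllable: /ɹ/ → /ɹo/, /ʃ/ → /ʃo/, /w/ → /wʊ/.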